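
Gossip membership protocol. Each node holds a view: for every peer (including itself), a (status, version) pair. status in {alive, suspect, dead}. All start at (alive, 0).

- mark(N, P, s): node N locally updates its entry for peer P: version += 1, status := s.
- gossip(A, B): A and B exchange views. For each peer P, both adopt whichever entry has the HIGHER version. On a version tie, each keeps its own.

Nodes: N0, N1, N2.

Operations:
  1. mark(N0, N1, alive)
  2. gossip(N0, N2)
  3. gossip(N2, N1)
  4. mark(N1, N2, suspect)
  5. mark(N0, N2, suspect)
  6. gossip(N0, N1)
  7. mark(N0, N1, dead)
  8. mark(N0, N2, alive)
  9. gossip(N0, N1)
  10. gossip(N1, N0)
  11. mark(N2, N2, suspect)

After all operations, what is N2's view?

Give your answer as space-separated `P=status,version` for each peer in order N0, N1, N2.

Op 1: N0 marks N1=alive -> (alive,v1)
Op 2: gossip N0<->N2 -> N0.N0=(alive,v0) N0.N1=(alive,v1) N0.N2=(alive,v0) | N2.N0=(alive,v0) N2.N1=(alive,v1) N2.N2=(alive,v0)
Op 3: gossip N2<->N1 -> N2.N0=(alive,v0) N2.N1=(alive,v1) N2.N2=(alive,v0) | N1.N0=(alive,v0) N1.N1=(alive,v1) N1.N2=(alive,v0)
Op 4: N1 marks N2=suspect -> (suspect,v1)
Op 5: N0 marks N2=suspect -> (suspect,v1)
Op 6: gossip N0<->N1 -> N0.N0=(alive,v0) N0.N1=(alive,v1) N0.N2=(suspect,v1) | N1.N0=(alive,v0) N1.N1=(alive,v1) N1.N2=(suspect,v1)
Op 7: N0 marks N1=dead -> (dead,v2)
Op 8: N0 marks N2=alive -> (alive,v2)
Op 9: gossip N0<->N1 -> N0.N0=(alive,v0) N0.N1=(dead,v2) N0.N2=(alive,v2) | N1.N0=(alive,v0) N1.N1=(dead,v2) N1.N2=(alive,v2)
Op 10: gossip N1<->N0 -> N1.N0=(alive,v0) N1.N1=(dead,v2) N1.N2=(alive,v2) | N0.N0=(alive,v0) N0.N1=(dead,v2) N0.N2=(alive,v2)
Op 11: N2 marks N2=suspect -> (suspect,v1)

Answer: N0=alive,0 N1=alive,1 N2=suspect,1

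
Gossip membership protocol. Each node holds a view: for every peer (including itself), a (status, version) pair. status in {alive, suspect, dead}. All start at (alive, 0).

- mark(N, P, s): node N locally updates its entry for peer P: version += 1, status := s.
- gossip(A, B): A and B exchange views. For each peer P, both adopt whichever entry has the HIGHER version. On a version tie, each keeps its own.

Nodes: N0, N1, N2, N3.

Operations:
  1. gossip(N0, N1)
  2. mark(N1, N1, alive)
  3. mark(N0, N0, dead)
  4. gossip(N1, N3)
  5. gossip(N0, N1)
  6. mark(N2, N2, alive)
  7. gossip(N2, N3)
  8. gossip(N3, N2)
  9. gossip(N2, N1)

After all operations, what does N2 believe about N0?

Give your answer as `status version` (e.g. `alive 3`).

Op 1: gossip N0<->N1 -> N0.N0=(alive,v0) N0.N1=(alive,v0) N0.N2=(alive,v0) N0.N3=(alive,v0) | N1.N0=(alive,v0) N1.N1=(alive,v0) N1.N2=(alive,v0) N1.N3=(alive,v0)
Op 2: N1 marks N1=alive -> (alive,v1)
Op 3: N0 marks N0=dead -> (dead,v1)
Op 4: gossip N1<->N3 -> N1.N0=(alive,v0) N1.N1=(alive,v1) N1.N2=(alive,v0) N1.N3=(alive,v0) | N3.N0=(alive,v0) N3.N1=(alive,v1) N3.N2=(alive,v0) N3.N3=(alive,v0)
Op 5: gossip N0<->N1 -> N0.N0=(dead,v1) N0.N1=(alive,v1) N0.N2=(alive,v0) N0.N3=(alive,v0) | N1.N0=(dead,v1) N1.N1=(alive,v1) N1.N2=(alive,v0) N1.N3=(alive,v0)
Op 6: N2 marks N2=alive -> (alive,v1)
Op 7: gossip N2<->N3 -> N2.N0=(alive,v0) N2.N1=(alive,v1) N2.N2=(alive,v1) N2.N3=(alive,v0) | N3.N0=(alive,v0) N3.N1=(alive,v1) N3.N2=(alive,v1) N3.N3=(alive,v0)
Op 8: gossip N3<->N2 -> N3.N0=(alive,v0) N3.N1=(alive,v1) N3.N2=(alive,v1) N3.N3=(alive,v0) | N2.N0=(alive,v0) N2.N1=(alive,v1) N2.N2=(alive,v1) N2.N3=(alive,v0)
Op 9: gossip N2<->N1 -> N2.N0=(dead,v1) N2.N1=(alive,v1) N2.N2=(alive,v1) N2.N3=(alive,v0) | N1.N0=(dead,v1) N1.N1=(alive,v1) N1.N2=(alive,v1) N1.N3=(alive,v0)

Answer: dead 1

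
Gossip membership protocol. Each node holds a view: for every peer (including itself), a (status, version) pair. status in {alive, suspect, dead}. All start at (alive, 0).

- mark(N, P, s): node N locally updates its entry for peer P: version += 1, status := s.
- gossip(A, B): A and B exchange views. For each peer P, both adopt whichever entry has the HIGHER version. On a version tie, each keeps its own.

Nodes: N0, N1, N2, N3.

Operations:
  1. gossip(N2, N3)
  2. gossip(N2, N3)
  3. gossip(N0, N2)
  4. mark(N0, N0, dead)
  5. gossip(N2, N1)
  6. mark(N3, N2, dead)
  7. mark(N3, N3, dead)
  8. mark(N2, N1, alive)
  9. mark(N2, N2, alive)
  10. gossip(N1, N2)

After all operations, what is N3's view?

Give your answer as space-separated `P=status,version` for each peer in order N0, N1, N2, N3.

Op 1: gossip N2<->N3 -> N2.N0=(alive,v0) N2.N1=(alive,v0) N2.N2=(alive,v0) N2.N3=(alive,v0) | N3.N0=(alive,v0) N3.N1=(alive,v0) N3.N2=(alive,v0) N3.N3=(alive,v0)
Op 2: gossip N2<->N3 -> N2.N0=(alive,v0) N2.N1=(alive,v0) N2.N2=(alive,v0) N2.N3=(alive,v0) | N3.N0=(alive,v0) N3.N1=(alive,v0) N3.N2=(alive,v0) N3.N3=(alive,v0)
Op 3: gossip N0<->N2 -> N0.N0=(alive,v0) N0.N1=(alive,v0) N0.N2=(alive,v0) N0.N3=(alive,v0) | N2.N0=(alive,v0) N2.N1=(alive,v0) N2.N2=(alive,v0) N2.N3=(alive,v0)
Op 4: N0 marks N0=dead -> (dead,v1)
Op 5: gossip N2<->N1 -> N2.N0=(alive,v0) N2.N1=(alive,v0) N2.N2=(alive,v0) N2.N3=(alive,v0) | N1.N0=(alive,v0) N1.N1=(alive,v0) N1.N2=(alive,v0) N1.N3=(alive,v0)
Op 6: N3 marks N2=dead -> (dead,v1)
Op 7: N3 marks N3=dead -> (dead,v1)
Op 8: N2 marks N1=alive -> (alive,v1)
Op 9: N2 marks N2=alive -> (alive,v1)
Op 10: gossip N1<->N2 -> N1.N0=(alive,v0) N1.N1=(alive,v1) N1.N2=(alive,v1) N1.N3=(alive,v0) | N2.N0=(alive,v0) N2.N1=(alive,v1) N2.N2=(alive,v1) N2.N3=(alive,v0)

Answer: N0=alive,0 N1=alive,0 N2=dead,1 N3=dead,1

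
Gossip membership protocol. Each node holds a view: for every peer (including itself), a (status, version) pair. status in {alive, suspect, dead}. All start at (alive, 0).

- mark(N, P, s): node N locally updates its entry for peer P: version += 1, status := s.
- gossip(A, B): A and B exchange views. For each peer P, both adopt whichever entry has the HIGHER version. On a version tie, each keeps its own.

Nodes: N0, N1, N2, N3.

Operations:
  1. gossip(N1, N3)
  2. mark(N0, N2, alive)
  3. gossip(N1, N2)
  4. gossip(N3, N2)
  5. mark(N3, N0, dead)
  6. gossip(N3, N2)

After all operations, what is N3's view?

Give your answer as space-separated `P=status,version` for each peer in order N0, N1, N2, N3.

Op 1: gossip N1<->N3 -> N1.N0=(alive,v0) N1.N1=(alive,v0) N1.N2=(alive,v0) N1.N3=(alive,v0) | N3.N0=(alive,v0) N3.N1=(alive,v0) N3.N2=(alive,v0) N3.N3=(alive,v0)
Op 2: N0 marks N2=alive -> (alive,v1)
Op 3: gossip N1<->N2 -> N1.N0=(alive,v0) N1.N1=(alive,v0) N1.N2=(alive,v0) N1.N3=(alive,v0) | N2.N0=(alive,v0) N2.N1=(alive,v0) N2.N2=(alive,v0) N2.N3=(alive,v0)
Op 4: gossip N3<->N2 -> N3.N0=(alive,v0) N3.N1=(alive,v0) N3.N2=(alive,v0) N3.N3=(alive,v0) | N2.N0=(alive,v0) N2.N1=(alive,v0) N2.N2=(alive,v0) N2.N3=(alive,v0)
Op 5: N3 marks N0=dead -> (dead,v1)
Op 6: gossip N3<->N2 -> N3.N0=(dead,v1) N3.N1=(alive,v0) N3.N2=(alive,v0) N3.N3=(alive,v0) | N2.N0=(dead,v1) N2.N1=(alive,v0) N2.N2=(alive,v0) N2.N3=(alive,v0)

Answer: N0=dead,1 N1=alive,0 N2=alive,0 N3=alive,0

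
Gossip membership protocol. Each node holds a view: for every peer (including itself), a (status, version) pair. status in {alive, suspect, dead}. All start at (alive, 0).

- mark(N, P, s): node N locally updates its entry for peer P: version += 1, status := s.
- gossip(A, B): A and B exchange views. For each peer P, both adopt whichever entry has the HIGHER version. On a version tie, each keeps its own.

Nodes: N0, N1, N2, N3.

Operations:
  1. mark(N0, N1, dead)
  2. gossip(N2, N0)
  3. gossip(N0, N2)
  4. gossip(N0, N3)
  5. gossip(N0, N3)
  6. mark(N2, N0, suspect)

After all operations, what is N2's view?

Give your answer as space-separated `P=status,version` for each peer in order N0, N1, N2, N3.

Answer: N0=suspect,1 N1=dead,1 N2=alive,0 N3=alive,0

Derivation:
Op 1: N0 marks N1=dead -> (dead,v1)
Op 2: gossip N2<->N0 -> N2.N0=(alive,v0) N2.N1=(dead,v1) N2.N2=(alive,v0) N2.N3=(alive,v0) | N0.N0=(alive,v0) N0.N1=(dead,v1) N0.N2=(alive,v0) N0.N3=(alive,v0)
Op 3: gossip N0<->N2 -> N0.N0=(alive,v0) N0.N1=(dead,v1) N0.N2=(alive,v0) N0.N3=(alive,v0) | N2.N0=(alive,v0) N2.N1=(dead,v1) N2.N2=(alive,v0) N2.N3=(alive,v0)
Op 4: gossip N0<->N3 -> N0.N0=(alive,v0) N0.N1=(dead,v1) N0.N2=(alive,v0) N0.N3=(alive,v0) | N3.N0=(alive,v0) N3.N1=(dead,v1) N3.N2=(alive,v0) N3.N3=(alive,v0)
Op 5: gossip N0<->N3 -> N0.N0=(alive,v0) N0.N1=(dead,v1) N0.N2=(alive,v0) N0.N3=(alive,v0) | N3.N0=(alive,v0) N3.N1=(dead,v1) N3.N2=(alive,v0) N3.N3=(alive,v0)
Op 6: N2 marks N0=suspect -> (suspect,v1)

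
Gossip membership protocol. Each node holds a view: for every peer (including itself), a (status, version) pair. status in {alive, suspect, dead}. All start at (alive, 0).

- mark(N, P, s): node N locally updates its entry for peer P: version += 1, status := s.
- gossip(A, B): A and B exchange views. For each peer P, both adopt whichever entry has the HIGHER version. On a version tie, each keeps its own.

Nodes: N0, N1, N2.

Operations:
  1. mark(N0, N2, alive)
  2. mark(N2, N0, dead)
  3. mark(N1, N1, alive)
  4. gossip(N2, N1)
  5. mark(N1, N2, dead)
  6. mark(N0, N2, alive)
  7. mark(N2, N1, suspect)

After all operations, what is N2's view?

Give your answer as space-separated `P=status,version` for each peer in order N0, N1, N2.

Answer: N0=dead,1 N1=suspect,2 N2=alive,0

Derivation:
Op 1: N0 marks N2=alive -> (alive,v1)
Op 2: N2 marks N0=dead -> (dead,v1)
Op 3: N1 marks N1=alive -> (alive,v1)
Op 4: gossip N2<->N1 -> N2.N0=(dead,v1) N2.N1=(alive,v1) N2.N2=(alive,v0) | N1.N0=(dead,v1) N1.N1=(alive,v1) N1.N2=(alive,v0)
Op 5: N1 marks N2=dead -> (dead,v1)
Op 6: N0 marks N2=alive -> (alive,v2)
Op 7: N2 marks N1=suspect -> (suspect,v2)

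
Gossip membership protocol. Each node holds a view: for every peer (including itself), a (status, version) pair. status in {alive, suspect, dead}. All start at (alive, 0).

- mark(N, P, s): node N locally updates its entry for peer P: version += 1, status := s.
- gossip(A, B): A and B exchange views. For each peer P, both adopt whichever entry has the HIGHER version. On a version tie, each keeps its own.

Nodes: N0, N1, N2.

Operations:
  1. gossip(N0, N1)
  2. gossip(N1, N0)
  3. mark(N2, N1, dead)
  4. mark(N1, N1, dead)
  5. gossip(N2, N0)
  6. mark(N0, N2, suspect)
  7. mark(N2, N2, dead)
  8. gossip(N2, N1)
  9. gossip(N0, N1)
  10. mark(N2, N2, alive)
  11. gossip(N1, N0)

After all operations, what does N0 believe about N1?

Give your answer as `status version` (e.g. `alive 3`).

Answer: dead 1

Derivation:
Op 1: gossip N0<->N1 -> N0.N0=(alive,v0) N0.N1=(alive,v0) N0.N2=(alive,v0) | N1.N0=(alive,v0) N1.N1=(alive,v0) N1.N2=(alive,v0)
Op 2: gossip N1<->N0 -> N1.N0=(alive,v0) N1.N1=(alive,v0) N1.N2=(alive,v0) | N0.N0=(alive,v0) N0.N1=(alive,v0) N0.N2=(alive,v0)
Op 3: N2 marks N1=dead -> (dead,v1)
Op 4: N1 marks N1=dead -> (dead,v1)
Op 5: gossip N2<->N0 -> N2.N0=(alive,v0) N2.N1=(dead,v1) N2.N2=(alive,v0) | N0.N0=(alive,v0) N0.N1=(dead,v1) N0.N2=(alive,v0)
Op 6: N0 marks N2=suspect -> (suspect,v1)
Op 7: N2 marks N2=dead -> (dead,v1)
Op 8: gossip N2<->N1 -> N2.N0=(alive,v0) N2.N1=(dead,v1) N2.N2=(dead,v1) | N1.N0=(alive,v0) N1.N1=(dead,v1) N1.N2=(dead,v1)
Op 9: gossip N0<->N1 -> N0.N0=(alive,v0) N0.N1=(dead,v1) N0.N2=(suspect,v1) | N1.N0=(alive,v0) N1.N1=(dead,v1) N1.N2=(dead,v1)
Op 10: N2 marks N2=alive -> (alive,v2)
Op 11: gossip N1<->N0 -> N1.N0=(alive,v0) N1.N1=(dead,v1) N1.N2=(dead,v1) | N0.N0=(alive,v0) N0.N1=(dead,v1) N0.N2=(suspect,v1)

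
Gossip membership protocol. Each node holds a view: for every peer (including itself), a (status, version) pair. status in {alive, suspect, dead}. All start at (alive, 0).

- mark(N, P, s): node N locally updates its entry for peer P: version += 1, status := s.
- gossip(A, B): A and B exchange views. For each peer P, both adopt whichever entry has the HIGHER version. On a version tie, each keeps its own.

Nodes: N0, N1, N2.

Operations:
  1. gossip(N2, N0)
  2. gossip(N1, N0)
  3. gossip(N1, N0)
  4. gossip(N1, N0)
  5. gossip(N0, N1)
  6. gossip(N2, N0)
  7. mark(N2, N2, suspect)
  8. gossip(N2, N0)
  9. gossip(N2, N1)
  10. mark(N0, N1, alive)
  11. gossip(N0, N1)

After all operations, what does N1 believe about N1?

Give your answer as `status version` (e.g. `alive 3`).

Op 1: gossip N2<->N0 -> N2.N0=(alive,v0) N2.N1=(alive,v0) N2.N2=(alive,v0) | N0.N0=(alive,v0) N0.N1=(alive,v0) N0.N2=(alive,v0)
Op 2: gossip N1<->N0 -> N1.N0=(alive,v0) N1.N1=(alive,v0) N1.N2=(alive,v0) | N0.N0=(alive,v0) N0.N1=(alive,v0) N0.N2=(alive,v0)
Op 3: gossip N1<->N0 -> N1.N0=(alive,v0) N1.N1=(alive,v0) N1.N2=(alive,v0) | N0.N0=(alive,v0) N0.N1=(alive,v0) N0.N2=(alive,v0)
Op 4: gossip N1<->N0 -> N1.N0=(alive,v0) N1.N1=(alive,v0) N1.N2=(alive,v0) | N0.N0=(alive,v0) N0.N1=(alive,v0) N0.N2=(alive,v0)
Op 5: gossip N0<->N1 -> N0.N0=(alive,v0) N0.N1=(alive,v0) N0.N2=(alive,v0) | N1.N0=(alive,v0) N1.N1=(alive,v0) N1.N2=(alive,v0)
Op 6: gossip N2<->N0 -> N2.N0=(alive,v0) N2.N1=(alive,v0) N2.N2=(alive,v0) | N0.N0=(alive,v0) N0.N1=(alive,v0) N0.N2=(alive,v0)
Op 7: N2 marks N2=suspect -> (suspect,v1)
Op 8: gossip N2<->N0 -> N2.N0=(alive,v0) N2.N1=(alive,v0) N2.N2=(suspect,v1) | N0.N0=(alive,v0) N0.N1=(alive,v0) N0.N2=(suspect,v1)
Op 9: gossip N2<->N1 -> N2.N0=(alive,v0) N2.N1=(alive,v0) N2.N2=(suspect,v1) | N1.N0=(alive,v0) N1.N1=(alive,v0) N1.N2=(suspect,v1)
Op 10: N0 marks N1=alive -> (alive,v1)
Op 11: gossip N0<->N1 -> N0.N0=(alive,v0) N0.N1=(alive,v1) N0.N2=(suspect,v1) | N1.N0=(alive,v0) N1.N1=(alive,v1) N1.N2=(suspect,v1)

Answer: alive 1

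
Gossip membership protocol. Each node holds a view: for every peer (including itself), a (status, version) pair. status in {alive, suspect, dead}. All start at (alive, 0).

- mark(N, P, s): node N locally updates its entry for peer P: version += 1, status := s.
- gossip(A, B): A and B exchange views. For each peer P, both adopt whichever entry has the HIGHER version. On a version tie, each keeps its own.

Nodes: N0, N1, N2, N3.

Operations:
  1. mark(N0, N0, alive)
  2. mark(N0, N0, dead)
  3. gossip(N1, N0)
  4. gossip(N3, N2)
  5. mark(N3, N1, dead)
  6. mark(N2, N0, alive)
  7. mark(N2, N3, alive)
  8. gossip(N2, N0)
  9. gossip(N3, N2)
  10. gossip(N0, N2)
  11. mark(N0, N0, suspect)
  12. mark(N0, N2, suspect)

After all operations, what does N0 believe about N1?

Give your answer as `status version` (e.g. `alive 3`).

Answer: dead 1

Derivation:
Op 1: N0 marks N0=alive -> (alive,v1)
Op 2: N0 marks N0=dead -> (dead,v2)
Op 3: gossip N1<->N0 -> N1.N0=(dead,v2) N1.N1=(alive,v0) N1.N2=(alive,v0) N1.N3=(alive,v0) | N0.N0=(dead,v2) N0.N1=(alive,v0) N0.N2=(alive,v0) N0.N3=(alive,v0)
Op 4: gossip N3<->N2 -> N3.N0=(alive,v0) N3.N1=(alive,v0) N3.N2=(alive,v0) N3.N3=(alive,v0) | N2.N0=(alive,v0) N2.N1=(alive,v0) N2.N2=(alive,v0) N2.N3=(alive,v0)
Op 5: N3 marks N1=dead -> (dead,v1)
Op 6: N2 marks N0=alive -> (alive,v1)
Op 7: N2 marks N3=alive -> (alive,v1)
Op 8: gossip N2<->N0 -> N2.N0=(dead,v2) N2.N1=(alive,v0) N2.N2=(alive,v0) N2.N3=(alive,v1) | N0.N0=(dead,v2) N0.N1=(alive,v0) N0.N2=(alive,v0) N0.N3=(alive,v1)
Op 9: gossip N3<->N2 -> N3.N0=(dead,v2) N3.N1=(dead,v1) N3.N2=(alive,v0) N3.N3=(alive,v1) | N2.N0=(dead,v2) N2.N1=(dead,v1) N2.N2=(alive,v0) N2.N3=(alive,v1)
Op 10: gossip N0<->N2 -> N0.N0=(dead,v2) N0.N1=(dead,v1) N0.N2=(alive,v0) N0.N3=(alive,v1) | N2.N0=(dead,v2) N2.N1=(dead,v1) N2.N2=(alive,v0) N2.N3=(alive,v1)
Op 11: N0 marks N0=suspect -> (suspect,v3)
Op 12: N0 marks N2=suspect -> (suspect,v1)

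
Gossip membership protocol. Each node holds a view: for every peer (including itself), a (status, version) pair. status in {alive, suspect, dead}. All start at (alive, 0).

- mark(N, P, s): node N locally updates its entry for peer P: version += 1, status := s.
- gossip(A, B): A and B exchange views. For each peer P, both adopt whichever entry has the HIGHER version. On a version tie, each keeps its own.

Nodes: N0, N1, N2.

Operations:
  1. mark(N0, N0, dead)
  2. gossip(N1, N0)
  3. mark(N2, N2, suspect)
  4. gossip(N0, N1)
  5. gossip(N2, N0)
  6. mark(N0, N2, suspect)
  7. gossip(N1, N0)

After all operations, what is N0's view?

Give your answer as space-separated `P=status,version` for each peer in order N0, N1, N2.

Answer: N0=dead,1 N1=alive,0 N2=suspect,2

Derivation:
Op 1: N0 marks N0=dead -> (dead,v1)
Op 2: gossip N1<->N0 -> N1.N0=(dead,v1) N1.N1=(alive,v0) N1.N2=(alive,v0) | N0.N0=(dead,v1) N0.N1=(alive,v0) N0.N2=(alive,v0)
Op 3: N2 marks N2=suspect -> (suspect,v1)
Op 4: gossip N0<->N1 -> N0.N0=(dead,v1) N0.N1=(alive,v0) N0.N2=(alive,v0) | N1.N0=(dead,v1) N1.N1=(alive,v0) N1.N2=(alive,v0)
Op 5: gossip N2<->N0 -> N2.N0=(dead,v1) N2.N1=(alive,v0) N2.N2=(suspect,v1) | N0.N0=(dead,v1) N0.N1=(alive,v0) N0.N2=(suspect,v1)
Op 6: N0 marks N2=suspect -> (suspect,v2)
Op 7: gossip N1<->N0 -> N1.N0=(dead,v1) N1.N1=(alive,v0) N1.N2=(suspect,v2) | N0.N0=(dead,v1) N0.N1=(alive,v0) N0.N2=(suspect,v2)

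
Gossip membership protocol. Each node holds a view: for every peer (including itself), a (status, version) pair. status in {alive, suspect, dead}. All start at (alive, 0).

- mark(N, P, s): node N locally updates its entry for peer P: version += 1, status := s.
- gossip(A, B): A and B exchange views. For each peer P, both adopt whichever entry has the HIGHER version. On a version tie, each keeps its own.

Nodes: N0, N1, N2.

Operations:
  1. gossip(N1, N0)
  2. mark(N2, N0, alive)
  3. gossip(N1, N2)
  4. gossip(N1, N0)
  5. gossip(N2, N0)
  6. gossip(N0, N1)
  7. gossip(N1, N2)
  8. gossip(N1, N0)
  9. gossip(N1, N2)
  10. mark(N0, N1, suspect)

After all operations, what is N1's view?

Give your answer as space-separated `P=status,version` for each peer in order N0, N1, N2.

Op 1: gossip N1<->N0 -> N1.N0=(alive,v0) N1.N1=(alive,v0) N1.N2=(alive,v0) | N0.N0=(alive,v0) N0.N1=(alive,v0) N0.N2=(alive,v0)
Op 2: N2 marks N0=alive -> (alive,v1)
Op 3: gossip N1<->N2 -> N1.N0=(alive,v1) N1.N1=(alive,v0) N1.N2=(alive,v0) | N2.N0=(alive,v1) N2.N1=(alive,v0) N2.N2=(alive,v0)
Op 4: gossip N1<->N0 -> N1.N0=(alive,v1) N1.N1=(alive,v0) N1.N2=(alive,v0) | N0.N0=(alive,v1) N0.N1=(alive,v0) N0.N2=(alive,v0)
Op 5: gossip N2<->N0 -> N2.N0=(alive,v1) N2.N1=(alive,v0) N2.N2=(alive,v0) | N0.N0=(alive,v1) N0.N1=(alive,v0) N0.N2=(alive,v0)
Op 6: gossip N0<->N1 -> N0.N0=(alive,v1) N0.N1=(alive,v0) N0.N2=(alive,v0) | N1.N0=(alive,v1) N1.N1=(alive,v0) N1.N2=(alive,v0)
Op 7: gossip N1<->N2 -> N1.N0=(alive,v1) N1.N1=(alive,v0) N1.N2=(alive,v0) | N2.N0=(alive,v1) N2.N1=(alive,v0) N2.N2=(alive,v0)
Op 8: gossip N1<->N0 -> N1.N0=(alive,v1) N1.N1=(alive,v0) N1.N2=(alive,v0) | N0.N0=(alive,v1) N0.N1=(alive,v0) N0.N2=(alive,v0)
Op 9: gossip N1<->N2 -> N1.N0=(alive,v1) N1.N1=(alive,v0) N1.N2=(alive,v0) | N2.N0=(alive,v1) N2.N1=(alive,v0) N2.N2=(alive,v0)
Op 10: N0 marks N1=suspect -> (suspect,v1)

Answer: N0=alive,1 N1=alive,0 N2=alive,0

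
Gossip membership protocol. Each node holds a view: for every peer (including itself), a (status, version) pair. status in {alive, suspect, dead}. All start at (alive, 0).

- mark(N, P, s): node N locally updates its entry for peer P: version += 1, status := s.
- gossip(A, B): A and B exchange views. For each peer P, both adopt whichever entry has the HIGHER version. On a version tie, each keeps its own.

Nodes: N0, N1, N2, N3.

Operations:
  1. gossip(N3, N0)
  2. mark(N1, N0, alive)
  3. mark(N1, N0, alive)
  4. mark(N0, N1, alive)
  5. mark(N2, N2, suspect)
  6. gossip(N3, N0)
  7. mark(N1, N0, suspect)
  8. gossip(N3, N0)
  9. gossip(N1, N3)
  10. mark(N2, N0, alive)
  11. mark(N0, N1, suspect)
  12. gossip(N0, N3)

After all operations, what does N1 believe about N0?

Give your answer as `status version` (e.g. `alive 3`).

Op 1: gossip N3<->N0 -> N3.N0=(alive,v0) N3.N1=(alive,v0) N3.N2=(alive,v0) N3.N3=(alive,v0) | N0.N0=(alive,v0) N0.N1=(alive,v0) N0.N2=(alive,v0) N0.N3=(alive,v0)
Op 2: N1 marks N0=alive -> (alive,v1)
Op 3: N1 marks N0=alive -> (alive,v2)
Op 4: N0 marks N1=alive -> (alive,v1)
Op 5: N2 marks N2=suspect -> (suspect,v1)
Op 6: gossip N3<->N0 -> N3.N0=(alive,v0) N3.N1=(alive,v1) N3.N2=(alive,v0) N3.N3=(alive,v0) | N0.N0=(alive,v0) N0.N1=(alive,v1) N0.N2=(alive,v0) N0.N3=(alive,v0)
Op 7: N1 marks N0=suspect -> (suspect,v3)
Op 8: gossip N3<->N0 -> N3.N0=(alive,v0) N3.N1=(alive,v1) N3.N2=(alive,v0) N3.N3=(alive,v0) | N0.N0=(alive,v0) N0.N1=(alive,v1) N0.N2=(alive,v0) N0.N3=(alive,v0)
Op 9: gossip N1<->N3 -> N1.N0=(suspect,v3) N1.N1=(alive,v1) N1.N2=(alive,v0) N1.N3=(alive,v0) | N3.N0=(suspect,v3) N3.N1=(alive,v1) N3.N2=(alive,v0) N3.N3=(alive,v0)
Op 10: N2 marks N0=alive -> (alive,v1)
Op 11: N0 marks N1=suspect -> (suspect,v2)
Op 12: gossip N0<->N3 -> N0.N0=(suspect,v3) N0.N1=(suspect,v2) N0.N2=(alive,v0) N0.N3=(alive,v0) | N3.N0=(suspect,v3) N3.N1=(suspect,v2) N3.N2=(alive,v0) N3.N3=(alive,v0)

Answer: suspect 3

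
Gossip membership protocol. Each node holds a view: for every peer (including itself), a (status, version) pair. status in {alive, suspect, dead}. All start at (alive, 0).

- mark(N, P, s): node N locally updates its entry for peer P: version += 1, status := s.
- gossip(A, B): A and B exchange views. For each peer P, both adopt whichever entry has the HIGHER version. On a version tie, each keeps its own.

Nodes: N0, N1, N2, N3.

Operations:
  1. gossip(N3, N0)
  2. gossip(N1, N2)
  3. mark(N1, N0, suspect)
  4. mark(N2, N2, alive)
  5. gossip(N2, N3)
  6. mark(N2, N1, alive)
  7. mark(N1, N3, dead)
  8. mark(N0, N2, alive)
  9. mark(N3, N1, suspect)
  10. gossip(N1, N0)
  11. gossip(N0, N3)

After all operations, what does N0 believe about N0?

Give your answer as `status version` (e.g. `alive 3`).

Answer: suspect 1

Derivation:
Op 1: gossip N3<->N0 -> N3.N0=(alive,v0) N3.N1=(alive,v0) N3.N2=(alive,v0) N3.N3=(alive,v0) | N0.N0=(alive,v0) N0.N1=(alive,v0) N0.N2=(alive,v0) N0.N3=(alive,v0)
Op 2: gossip N1<->N2 -> N1.N0=(alive,v0) N1.N1=(alive,v0) N1.N2=(alive,v0) N1.N3=(alive,v0) | N2.N0=(alive,v0) N2.N1=(alive,v0) N2.N2=(alive,v0) N2.N3=(alive,v0)
Op 3: N1 marks N0=suspect -> (suspect,v1)
Op 4: N2 marks N2=alive -> (alive,v1)
Op 5: gossip N2<->N3 -> N2.N0=(alive,v0) N2.N1=(alive,v0) N2.N2=(alive,v1) N2.N3=(alive,v0) | N3.N0=(alive,v0) N3.N1=(alive,v0) N3.N2=(alive,v1) N3.N3=(alive,v0)
Op 6: N2 marks N1=alive -> (alive,v1)
Op 7: N1 marks N3=dead -> (dead,v1)
Op 8: N0 marks N2=alive -> (alive,v1)
Op 9: N3 marks N1=suspect -> (suspect,v1)
Op 10: gossip N1<->N0 -> N1.N0=(suspect,v1) N1.N1=(alive,v0) N1.N2=(alive,v1) N1.N3=(dead,v1) | N0.N0=(suspect,v1) N0.N1=(alive,v0) N0.N2=(alive,v1) N0.N3=(dead,v1)
Op 11: gossip N0<->N3 -> N0.N0=(suspect,v1) N0.N1=(suspect,v1) N0.N2=(alive,v1) N0.N3=(dead,v1) | N3.N0=(suspect,v1) N3.N1=(suspect,v1) N3.N2=(alive,v1) N3.N3=(dead,v1)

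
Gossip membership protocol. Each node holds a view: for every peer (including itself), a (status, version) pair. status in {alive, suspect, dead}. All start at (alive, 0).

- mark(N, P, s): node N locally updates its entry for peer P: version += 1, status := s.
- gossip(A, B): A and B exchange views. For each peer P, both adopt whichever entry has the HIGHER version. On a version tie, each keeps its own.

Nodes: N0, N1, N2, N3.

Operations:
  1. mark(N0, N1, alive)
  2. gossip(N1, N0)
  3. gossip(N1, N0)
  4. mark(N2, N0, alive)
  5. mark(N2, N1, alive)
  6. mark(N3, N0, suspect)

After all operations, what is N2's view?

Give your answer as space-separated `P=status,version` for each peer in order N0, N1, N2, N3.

Answer: N0=alive,1 N1=alive,1 N2=alive,0 N3=alive,0

Derivation:
Op 1: N0 marks N1=alive -> (alive,v1)
Op 2: gossip N1<->N0 -> N1.N0=(alive,v0) N1.N1=(alive,v1) N1.N2=(alive,v0) N1.N3=(alive,v0) | N0.N0=(alive,v0) N0.N1=(alive,v1) N0.N2=(alive,v0) N0.N3=(alive,v0)
Op 3: gossip N1<->N0 -> N1.N0=(alive,v0) N1.N1=(alive,v1) N1.N2=(alive,v0) N1.N3=(alive,v0) | N0.N0=(alive,v0) N0.N1=(alive,v1) N0.N2=(alive,v0) N0.N3=(alive,v0)
Op 4: N2 marks N0=alive -> (alive,v1)
Op 5: N2 marks N1=alive -> (alive,v1)
Op 6: N3 marks N0=suspect -> (suspect,v1)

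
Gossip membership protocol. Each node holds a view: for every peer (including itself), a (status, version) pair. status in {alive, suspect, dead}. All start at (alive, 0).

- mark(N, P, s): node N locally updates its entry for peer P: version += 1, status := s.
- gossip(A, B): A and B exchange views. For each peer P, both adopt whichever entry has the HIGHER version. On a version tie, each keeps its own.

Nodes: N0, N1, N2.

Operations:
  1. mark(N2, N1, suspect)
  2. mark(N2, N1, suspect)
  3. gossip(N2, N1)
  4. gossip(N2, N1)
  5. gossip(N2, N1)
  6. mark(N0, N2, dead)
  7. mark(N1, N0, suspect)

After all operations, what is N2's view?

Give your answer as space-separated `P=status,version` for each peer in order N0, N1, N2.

Answer: N0=alive,0 N1=suspect,2 N2=alive,0

Derivation:
Op 1: N2 marks N1=suspect -> (suspect,v1)
Op 2: N2 marks N1=suspect -> (suspect,v2)
Op 3: gossip N2<->N1 -> N2.N0=(alive,v0) N2.N1=(suspect,v2) N2.N2=(alive,v0) | N1.N0=(alive,v0) N1.N1=(suspect,v2) N1.N2=(alive,v0)
Op 4: gossip N2<->N1 -> N2.N0=(alive,v0) N2.N1=(suspect,v2) N2.N2=(alive,v0) | N1.N0=(alive,v0) N1.N1=(suspect,v2) N1.N2=(alive,v0)
Op 5: gossip N2<->N1 -> N2.N0=(alive,v0) N2.N1=(suspect,v2) N2.N2=(alive,v0) | N1.N0=(alive,v0) N1.N1=(suspect,v2) N1.N2=(alive,v0)
Op 6: N0 marks N2=dead -> (dead,v1)
Op 7: N1 marks N0=suspect -> (suspect,v1)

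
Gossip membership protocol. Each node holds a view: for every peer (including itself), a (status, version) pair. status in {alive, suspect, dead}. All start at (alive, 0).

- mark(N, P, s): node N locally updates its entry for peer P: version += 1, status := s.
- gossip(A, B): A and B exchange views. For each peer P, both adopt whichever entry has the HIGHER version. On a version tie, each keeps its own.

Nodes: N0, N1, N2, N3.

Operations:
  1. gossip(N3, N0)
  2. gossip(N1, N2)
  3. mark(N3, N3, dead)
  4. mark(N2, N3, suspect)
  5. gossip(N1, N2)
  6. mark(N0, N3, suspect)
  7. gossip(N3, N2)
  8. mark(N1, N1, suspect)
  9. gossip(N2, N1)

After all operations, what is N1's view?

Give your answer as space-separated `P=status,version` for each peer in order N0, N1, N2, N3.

Answer: N0=alive,0 N1=suspect,1 N2=alive,0 N3=suspect,1

Derivation:
Op 1: gossip N3<->N0 -> N3.N0=(alive,v0) N3.N1=(alive,v0) N3.N2=(alive,v0) N3.N3=(alive,v0) | N0.N0=(alive,v0) N0.N1=(alive,v0) N0.N2=(alive,v0) N0.N3=(alive,v0)
Op 2: gossip N1<->N2 -> N1.N0=(alive,v0) N1.N1=(alive,v0) N1.N2=(alive,v0) N1.N3=(alive,v0) | N2.N0=(alive,v0) N2.N1=(alive,v0) N2.N2=(alive,v0) N2.N3=(alive,v0)
Op 3: N3 marks N3=dead -> (dead,v1)
Op 4: N2 marks N3=suspect -> (suspect,v1)
Op 5: gossip N1<->N2 -> N1.N0=(alive,v0) N1.N1=(alive,v0) N1.N2=(alive,v0) N1.N3=(suspect,v1) | N2.N0=(alive,v0) N2.N1=(alive,v0) N2.N2=(alive,v0) N2.N3=(suspect,v1)
Op 6: N0 marks N3=suspect -> (suspect,v1)
Op 7: gossip N3<->N2 -> N3.N0=(alive,v0) N3.N1=(alive,v0) N3.N2=(alive,v0) N3.N3=(dead,v1) | N2.N0=(alive,v0) N2.N1=(alive,v0) N2.N2=(alive,v0) N2.N3=(suspect,v1)
Op 8: N1 marks N1=suspect -> (suspect,v1)
Op 9: gossip N2<->N1 -> N2.N0=(alive,v0) N2.N1=(suspect,v1) N2.N2=(alive,v0) N2.N3=(suspect,v1) | N1.N0=(alive,v0) N1.N1=(suspect,v1) N1.N2=(alive,v0) N1.N3=(suspect,v1)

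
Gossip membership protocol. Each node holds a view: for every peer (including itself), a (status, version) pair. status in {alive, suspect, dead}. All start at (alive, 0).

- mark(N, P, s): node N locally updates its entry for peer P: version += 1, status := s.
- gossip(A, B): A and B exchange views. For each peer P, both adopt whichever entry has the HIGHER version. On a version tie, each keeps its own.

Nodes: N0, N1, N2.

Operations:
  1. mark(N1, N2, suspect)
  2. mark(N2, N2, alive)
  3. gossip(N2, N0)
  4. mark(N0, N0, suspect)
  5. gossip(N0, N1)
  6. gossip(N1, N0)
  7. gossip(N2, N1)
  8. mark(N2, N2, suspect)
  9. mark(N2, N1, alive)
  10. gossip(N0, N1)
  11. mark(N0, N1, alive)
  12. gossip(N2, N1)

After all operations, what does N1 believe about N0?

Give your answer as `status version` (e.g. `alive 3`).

Op 1: N1 marks N2=suspect -> (suspect,v1)
Op 2: N2 marks N2=alive -> (alive,v1)
Op 3: gossip N2<->N0 -> N2.N0=(alive,v0) N2.N1=(alive,v0) N2.N2=(alive,v1) | N0.N0=(alive,v0) N0.N1=(alive,v0) N0.N2=(alive,v1)
Op 4: N0 marks N0=suspect -> (suspect,v1)
Op 5: gossip N0<->N1 -> N0.N0=(suspect,v1) N0.N1=(alive,v0) N0.N2=(alive,v1) | N1.N0=(suspect,v1) N1.N1=(alive,v0) N1.N2=(suspect,v1)
Op 6: gossip N1<->N0 -> N1.N0=(suspect,v1) N1.N1=(alive,v0) N1.N2=(suspect,v1) | N0.N0=(suspect,v1) N0.N1=(alive,v0) N0.N2=(alive,v1)
Op 7: gossip N2<->N1 -> N2.N0=(suspect,v1) N2.N1=(alive,v0) N2.N2=(alive,v1) | N1.N0=(suspect,v1) N1.N1=(alive,v0) N1.N2=(suspect,v1)
Op 8: N2 marks N2=suspect -> (suspect,v2)
Op 9: N2 marks N1=alive -> (alive,v1)
Op 10: gossip N0<->N1 -> N0.N0=(suspect,v1) N0.N1=(alive,v0) N0.N2=(alive,v1) | N1.N0=(suspect,v1) N1.N1=(alive,v0) N1.N2=(suspect,v1)
Op 11: N0 marks N1=alive -> (alive,v1)
Op 12: gossip N2<->N1 -> N2.N0=(suspect,v1) N2.N1=(alive,v1) N2.N2=(suspect,v2) | N1.N0=(suspect,v1) N1.N1=(alive,v1) N1.N2=(suspect,v2)

Answer: suspect 1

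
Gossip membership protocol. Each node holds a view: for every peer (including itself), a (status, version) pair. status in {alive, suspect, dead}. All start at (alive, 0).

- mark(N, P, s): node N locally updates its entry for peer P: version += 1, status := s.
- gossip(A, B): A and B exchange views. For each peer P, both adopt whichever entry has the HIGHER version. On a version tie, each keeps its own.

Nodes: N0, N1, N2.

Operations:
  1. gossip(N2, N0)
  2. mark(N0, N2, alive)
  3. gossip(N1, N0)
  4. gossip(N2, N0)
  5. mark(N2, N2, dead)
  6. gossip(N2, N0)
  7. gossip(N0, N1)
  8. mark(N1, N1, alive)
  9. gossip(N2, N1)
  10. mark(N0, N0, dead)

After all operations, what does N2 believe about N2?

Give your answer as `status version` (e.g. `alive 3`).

Answer: dead 2

Derivation:
Op 1: gossip N2<->N0 -> N2.N0=(alive,v0) N2.N1=(alive,v0) N2.N2=(alive,v0) | N0.N0=(alive,v0) N0.N1=(alive,v0) N0.N2=(alive,v0)
Op 2: N0 marks N2=alive -> (alive,v1)
Op 3: gossip N1<->N0 -> N1.N0=(alive,v0) N1.N1=(alive,v0) N1.N2=(alive,v1) | N0.N0=(alive,v0) N0.N1=(alive,v0) N0.N2=(alive,v1)
Op 4: gossip N2<->N0 -> N2.N0=(alive,v0) N2.N1=(alive,v0) N2.N2=(alive,v1) | N0.N0=(alive,v0) N0.N1=(alive,v0) N0.N2=(alive,v1)
Op 5: N2 marks N2=dead -> (dead,v2)
Op 6: gossip N2<->N0 -> N2.N0=(alive,v0) N2.N1=(alive,v0) N2.N2=(dead,v2) | N0.N0=(alive,v0) N0.N1=(alive,v0) N0.N2=(dead,v2)
Op 7: gossip N0<->N1 -> N0.N0=(alive,v0) N0.N1=(alive,v0) N0.N2=(dead,v2) | N1.N0=(alive,v0) N1.N1=(alive,v0) N1.N2=(dead,v2)
Op 8: N1 marks N1=alive -> (alive,v1)
Op 9: gossip N2<->N1 -> N2.N0=(alive,v0) N2.N1=(alive,v1) N2.N2=(dead,v2) | N1.N0=(alive,v0) N1.N1=(alive,v1) N1.N2=(dead,v2)
Op 10: N0 marks N0=dead -> (dead,v1)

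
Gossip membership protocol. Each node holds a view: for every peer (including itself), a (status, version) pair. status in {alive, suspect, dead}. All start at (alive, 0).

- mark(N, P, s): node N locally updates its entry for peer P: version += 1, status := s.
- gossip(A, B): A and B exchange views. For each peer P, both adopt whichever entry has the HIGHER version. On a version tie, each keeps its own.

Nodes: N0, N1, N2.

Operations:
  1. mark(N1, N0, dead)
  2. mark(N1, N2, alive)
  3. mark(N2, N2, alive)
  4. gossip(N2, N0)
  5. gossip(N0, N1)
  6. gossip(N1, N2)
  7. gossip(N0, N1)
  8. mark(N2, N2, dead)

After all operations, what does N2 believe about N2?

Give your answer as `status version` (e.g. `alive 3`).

Op 1: N1 marks N0=dead -> (dead,v1)
Op 2: N1 marks N2=alive -> (alive,v1)
Op 3: N2 marks N2=alive -> (alive,v1)
Op 4: gossip N2<->N0 -> N2.N0=(alive,v0) N2.N1=(alive,v0) N2.N2=(alive,v1) | N0.N0=(alive,v0) N0.N1=(alive,v0) N0.N2=(alive,v1)
Op 5: gossip N0<->N1 -> N0.N0=(dead,v1) N0.N1=(alive,v0) N0.N2=(alive,v1) | N1.N0=(dead,v1) N1.N1=(alive,v0) N1.N2=(alive,v1)
Op 6: gossip N1<->N2 -> N1.N0=(dead,v1) N1.N1=(alive,v0) N1.N2=(alive,v1) | N2.N0=(dead,v1) N2.N1=(alive,v0) N2.N2=(alive,v1)
Op 7: gossip N0<->N1 -> N0.N0=(dead,v1) N0.N1=(alive,v0) N0.N2=(alive,v1) | N1.N0=(dead,v1) N1.N1=(alive,v0) N1.N2=(alive,v1)
Op 8: N2 marks N2=dead -> (dead,v2)

Answer: dead 2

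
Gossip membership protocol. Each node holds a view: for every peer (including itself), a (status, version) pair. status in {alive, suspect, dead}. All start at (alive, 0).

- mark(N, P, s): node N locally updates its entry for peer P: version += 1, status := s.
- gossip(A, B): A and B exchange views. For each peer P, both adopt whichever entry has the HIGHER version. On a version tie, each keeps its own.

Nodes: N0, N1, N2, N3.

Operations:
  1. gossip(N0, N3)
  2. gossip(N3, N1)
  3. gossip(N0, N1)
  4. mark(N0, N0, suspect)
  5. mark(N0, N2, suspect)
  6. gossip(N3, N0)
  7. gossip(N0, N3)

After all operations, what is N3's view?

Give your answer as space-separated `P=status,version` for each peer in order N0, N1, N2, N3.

Answer: N0=suspect,1 N1=alive,0 N2=suspect,1 N3=alive,0

Derivation:
Op 1: gossip N0<->N3 -> N0.N0=(alive,v0) N0.N1=(alive,v0) N0.N2=(alive,v0) N0.N3=(alive,v0) | N3.N0=(alive,v0) N3.N1=(alive,v0) N3.N2=(alive,v0) N3.N3=(alive,v0)
Op 2: gossip N3<->N1 -> N3.N0=(alive,v0) N3.N1=(alive,v0) N3.N2=(alive,v0) N3.N3=(alive,v0) | N1.N0=(alive,v0) N1.N1=(alive,v0) N1.N2=(alive,v0) N1.N3=(alive,v0)
Op 3: gossip N0<->N1 -> N0.N0=(alive,v0) N0.N1=(alive,v0) N0.N2=(alive,v0) N0.N3=(alive,v0) | N1.N0=(alive,v0) N1.N1=(alive,v0) N1.N2=(alive,v0) N1.N3=(alive,v0)
Op 4: N0 marks N0=suspect -> (suspect,v1)
Op 5: N0 marks N2=suspect -> (suspect,v1)
Op 6: gossip N3<->N0 -> N3.N0=(suspect,v1) N3.N1=(alive,v0) N3.N2=(suspect,v1) N3.N3=(alive,v0) | N0.N0=(suspect,v1) N0.N1=(alive,v0) N0.N2=(suspect,v1) N0.N3=(alive,v0)
Op 7: gossip N0<->N3 -> N0.N0=(suspect,v1) N0.N1=(alive,v0) N0.N2=(suspect,v1) N0.N3=(alive,v0) | N3.N0=(suspect,v1) N3.N1=(alive,v0) N3.N2=(suspect,v1) N3.N3=(alive,v0)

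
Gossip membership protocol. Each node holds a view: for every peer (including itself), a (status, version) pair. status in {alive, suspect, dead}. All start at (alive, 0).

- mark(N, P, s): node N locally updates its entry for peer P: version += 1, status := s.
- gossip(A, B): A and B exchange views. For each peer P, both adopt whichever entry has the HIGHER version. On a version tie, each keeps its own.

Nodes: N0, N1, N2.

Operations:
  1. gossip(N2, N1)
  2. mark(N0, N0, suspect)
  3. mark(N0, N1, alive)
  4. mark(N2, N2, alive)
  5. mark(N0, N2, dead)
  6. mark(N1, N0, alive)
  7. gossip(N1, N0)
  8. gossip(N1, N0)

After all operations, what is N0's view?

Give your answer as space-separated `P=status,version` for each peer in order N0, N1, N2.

Answer: N0=suspect,1 N1=alive,1 N2=dead,1

Derivation:
Op 1: gossip N2<->N1 -> N2.N0=(alive,v0) N2.N1=(alive,v0) N2.N2=(alive,v0) | N1.N0=(alive,v0) N1.N1=(alive,v0) N1.N2=(alive,v0)
Op 2: N0 marks N0=suspect -> (suspect,v1)
Op 3: N0 marks N1=alive -> (alive,v1)
Op 4: N2 marks N2=alive -> (alive,v1)
Op 5: N0 marks N2=dead -> (dead,v1)
Op 6: N1 marks N0=alive -> (alive,v1)
Op 7: gossip N1<->N0 -> N1.N0=(alive,v1) N1.N1=(alive,v1) N1.N2=(dead,v1) | N0.N0=(suspect,v1) N0.N1=(alive,v1) N0.N2=(dead,v1)
Op 8: gossip N1<->N0 -> N1.N0=(alive,v1) N1.N1=(alive,v1) N1.N2=(dead,v1) | N0.N0=(suspect,v1) N0.N1=(alive,v1) N0.N2=(dead,v1)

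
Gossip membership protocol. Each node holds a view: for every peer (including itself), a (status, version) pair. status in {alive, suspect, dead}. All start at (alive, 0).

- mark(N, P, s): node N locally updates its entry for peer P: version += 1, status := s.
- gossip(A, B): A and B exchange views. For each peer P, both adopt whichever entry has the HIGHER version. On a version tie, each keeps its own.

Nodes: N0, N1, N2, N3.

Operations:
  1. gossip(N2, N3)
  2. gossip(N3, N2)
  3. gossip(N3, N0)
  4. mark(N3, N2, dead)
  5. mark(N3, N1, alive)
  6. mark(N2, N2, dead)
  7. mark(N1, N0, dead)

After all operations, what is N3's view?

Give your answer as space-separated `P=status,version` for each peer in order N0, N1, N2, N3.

Op 1: gossip N2<->N3 -> N2.N0=(alive,v0) N2.N1=(alive,v0) N2.N2=(alive,v0) N2.N3=(alive,v0) | N3.N0=(alive,v0) N3.N1=(alive,v0) N3.N2=(alive,v0) N3.N3=(alive,v0)
Op 2: gossip N3<->N2 -> N3.N0=(alive,v0) N3.N1=(alive,v0) N3.N2=(alive,v0) N3.N3=(alive,v0) | N2.N0=(alive,v0) N2.N1=(alive,v0) N2.N2=(alive,v0) N2.N3=(alive,v0)
Op 3: gossip N3<->N0 -> N3.N0=(alive,v0) N3.N1=(alive,v0) N3.N2=(alive,v0) N3.N3=(alive,v0) | N0.N0=(alive,v0) N0.N1=(alive,v0) N0.N2=(alive,v0) N0.N3=(alive,v0)
Op 4: N3 marks N2=dead -> (dead,v1)
Op 5: N3 marks N1=alive -> (alive,v1)
Op 6: N2 marks N2=dead -> (dead,v1)
Op 7: N1 marks N0=dead -> (dead,v1)

Answer: N0=alive,0 N1=alive,1 N2=dead,1 N3=alive,0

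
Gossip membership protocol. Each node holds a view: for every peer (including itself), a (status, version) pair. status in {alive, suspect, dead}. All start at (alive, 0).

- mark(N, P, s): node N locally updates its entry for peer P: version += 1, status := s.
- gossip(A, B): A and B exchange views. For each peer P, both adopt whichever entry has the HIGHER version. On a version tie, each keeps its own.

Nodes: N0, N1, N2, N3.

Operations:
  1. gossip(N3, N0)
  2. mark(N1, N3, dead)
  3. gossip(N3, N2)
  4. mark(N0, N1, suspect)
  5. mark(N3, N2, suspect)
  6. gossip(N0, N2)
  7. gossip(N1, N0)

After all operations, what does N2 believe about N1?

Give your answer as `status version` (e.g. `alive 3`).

Answer: suspect 1

Derivation:
Op 1: gossip N3<->N0 -> N3.N0=(alive,v0) N3.N1=(alive,v0) N3.N2=(alive,v0) N3.N3=(alive,v0) | N0.N0=(alive,v0) N0.N1=(alive,v0) N0.N2=(alive,v0) N0.N3=(alive,v0)
Op 2: N1 marks N3=dead -> (dead,v1)
Op 3: gossip N3<->N2 -> N3.N0=(alive,v0) N3.N1=(alive,v0) N3.N2=(alive,v0) N3.N3=(alive,v0) | N2.N0=(alive,v0) N2.N1=(alive,v0) N2.N2=(alive,v0) N2.N3=(alive,v0)
Op 4: N0 marks N1=suspect -> (suspect,v1)
Op 5: N3 marks N2=suspect -> (suspect,v1)
Op 6: gossip N0<->N2 -> N0.N0=(alive,v0) N0.N1=(suspect,v1) N0.N2=(alive,v0) N0.N3=(alive,v0) | N2.N0=(alive,v0) N2.N1=(suspect,v1) N2.N2=(alive,v0) N2.N3=(alive,v0)
Op 7: gossip N1<->N0 -> N1.N0=(alive,v0) N1.N1=(suspect,v1) N1.N2=(alive,v0) N1.N3=(dead,v1) | N0.N0=(alive,v0) N0.N1=(suspect,v1) N0.N2=(alive,v0) N0.N3=(dead,v1)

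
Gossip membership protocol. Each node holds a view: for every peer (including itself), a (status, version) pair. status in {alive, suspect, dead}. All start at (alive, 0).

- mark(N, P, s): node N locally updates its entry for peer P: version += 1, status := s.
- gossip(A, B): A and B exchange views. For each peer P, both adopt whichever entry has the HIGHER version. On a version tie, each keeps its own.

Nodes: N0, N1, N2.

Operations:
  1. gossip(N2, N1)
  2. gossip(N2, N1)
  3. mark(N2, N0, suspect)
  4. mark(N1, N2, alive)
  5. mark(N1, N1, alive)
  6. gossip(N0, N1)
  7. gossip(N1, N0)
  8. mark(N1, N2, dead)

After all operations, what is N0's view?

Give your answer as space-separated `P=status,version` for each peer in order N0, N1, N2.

Op 1: gossip N2<->N1 -> N2.N0=(alive,v0) N2.N1=(alive,v0) N2.N2=(alive,v0) | N1.N0=(alive,v0) N1.N1=(alive,v0) N1.N2=(alive,v0)
Op 2: gossip N2<->N1 -> N2.N0=(alive,v0) N2.N1=(alive,v0) N2.N2=(alive,v0) | N1.N0=(alive,v0) N1.N1=(alive,v0) N1.N2=(alive,v0)
Op 3: N2 marks N0=suspect -> (suspect,v1)
Op 4: N1 marks N2=alive -> (alive,v1)
Op 5: N1 marks N1=alive -> (alive,v1)
Op 6: gossip N0<->N1 -> N0.N0=(alive,v0) N0.N1=(alive,v1) N0.N2=(alive,v1) | N1.N0=(alive,v0) N1.N1=(alive,v1) N1.N2=(alive,v1)
Op 7: gossip N1<->N0 -> N1.N0=(alive,v0) N1.N1=(alive,v1) N1.N2=(alive,v1) | N0.N0=(alive,v0) N0.N1=(alive,v1) N0.N2=(alive,v1)
Op 8: N1 marks N2=dead -> (dead,v2)

Answer: N0=alive,0 N1=alive,1 N2=alive,1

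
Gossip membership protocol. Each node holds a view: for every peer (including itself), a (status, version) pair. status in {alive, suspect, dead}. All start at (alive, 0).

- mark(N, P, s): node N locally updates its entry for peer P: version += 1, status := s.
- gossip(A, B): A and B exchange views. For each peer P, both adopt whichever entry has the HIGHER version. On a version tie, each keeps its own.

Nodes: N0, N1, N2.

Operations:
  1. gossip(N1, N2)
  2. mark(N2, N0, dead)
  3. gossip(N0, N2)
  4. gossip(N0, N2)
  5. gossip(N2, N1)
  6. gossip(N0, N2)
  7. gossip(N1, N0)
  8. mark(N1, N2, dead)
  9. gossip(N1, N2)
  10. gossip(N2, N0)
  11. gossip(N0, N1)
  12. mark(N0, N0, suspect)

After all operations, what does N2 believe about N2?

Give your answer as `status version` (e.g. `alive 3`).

Op 1: gossip N1<->N2 -> N1.N0=(alive,v0) N1.N1=(alive,v0) N1.N2=(alive,v0) | N2.N0=(alive,v0) N2.N1=(alive,v0) N2.N2=(alive,v0)
Op 2: N2 marks N0=dead -> (dead,v1)
Op 3: gossip N0<->N2 -> N0.N0=(dead,v1) N0.N1=(alive,v0) N0.N2=(alive,v0) | N2.N0=(dead,v1) N2.N1=(alive,v0) N2.N2=(alive,v0)
Op 4: gossip N0<->N2 -> N0.N0=(dead,v1) N0.N1=(alive,v0) N0.N2=(alive,v0) | N2.N0=(dead,v1) N2.N1=(alive,v0) N2.N2=(alive,v0)
Op 5: gossip N2<->N1 -> N2.N0=(dead,v1) N2.N1=(alive,v0) N2.N2=(alive,v0) | N1.N0=(dead,v1) N1.N1=(alive,v0) N1.N2=(alive,v0)
Op 6: gossip N0<->N2 -> N0.N0=(dead,v1) N0.N1=(alive,v0) N0.N2=(alive,v0) | N2.N0=(dead,v1) N2.N1=(alive,v0) N2.N2=(alive,v0)
Op 7: gossip N1<->N0 -> N1.N0=(dead,v1) N1.N1=(alive,v0) N1.N2=(alive,v0) | N0.N0=(dead,v1) N0.N1=(alive,v0) N0.N2=(alive,v0)
Op 8: N1 marks N2=dead -> (dead,v1)
Op 9: gossip N1<->N2 -> N1.N0=(dead,v1) N1.N1=(alive,v0) N1.N2=(dead,v1) | N2.N0=(dead,v1) N2.N1=(alive,v0) N2.N2=(dead,v1)
Op 10: gossip N2<->N0 -> N2.N0=(dead,v1) N2.N1=(alive,v0) N2.N2=(dead,v1) | N0.N0=(dead,v1) N0.N1=(alive,v0) N0.N2=(dead,v1)
Op 11: gossip N0<->N1 -> N0.N0=(dead,v1) N0.N1=(alive,v0) N0.N2=(dead,v1) | N1.N0=(dead,v1) N1.N1=(alive,v0) N1.N2=(dead,v1)
Op 12: N0 marks N0=suspect -> (suspect,v2)

Answer: dead 1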